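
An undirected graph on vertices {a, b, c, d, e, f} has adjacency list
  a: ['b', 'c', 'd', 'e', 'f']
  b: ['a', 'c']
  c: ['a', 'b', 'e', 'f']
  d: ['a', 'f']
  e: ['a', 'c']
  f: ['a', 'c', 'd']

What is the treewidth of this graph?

2

A width-2 tree decomposition is:
Bags: B1 = {a, b, c}  B2 = {a, c, e}  B3 = {a, c, f}  B4 = {a, d, f}
Tree: B1–B2, B2–B3, B3–B4
The largest bag has 3 vertices, giving width 2; this decomposition certifies tw(G) ≤ 2. Conversely, {a, d, f} is a clique of size 3, and the vertices of any clique must share a bag in every tree decomposition; so some bag has ≥ 3 vertices and tw(G) ≥ 2. Hence tw(G) = 2 exactly.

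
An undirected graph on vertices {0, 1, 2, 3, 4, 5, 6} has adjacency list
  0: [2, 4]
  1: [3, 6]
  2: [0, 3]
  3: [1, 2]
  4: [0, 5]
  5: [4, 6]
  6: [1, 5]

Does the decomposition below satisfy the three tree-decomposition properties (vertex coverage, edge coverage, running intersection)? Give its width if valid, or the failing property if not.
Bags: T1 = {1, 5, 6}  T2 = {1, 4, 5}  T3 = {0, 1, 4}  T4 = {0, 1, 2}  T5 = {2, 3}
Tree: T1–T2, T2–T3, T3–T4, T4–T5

A tree decomposition must satisfy three properties: every vertex lies in some bag; for every edge, both endpoints lie together in some bag; and for every vertex, the bags containing it form a connected subtree. Here edge (1,3) lies in no bag, so the decomposition is invalid.

No — edge (1,3) lies in no bag.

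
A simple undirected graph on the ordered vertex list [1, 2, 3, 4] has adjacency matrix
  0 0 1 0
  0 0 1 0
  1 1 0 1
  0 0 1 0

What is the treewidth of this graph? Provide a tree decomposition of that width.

Treewidth 1.
Bags: B1 = {1, 3}  B2 = {2, 3}  B3 = {3, 4}
Tree: B1–B2, B1–B3

Each bag holds 2 vertices, so the decomposition has width 1, which upper-bounds the treewidth. Since G has at least one edge (e.g. 1–3), it is not an edgeless graph, so tw(G) ≥ 1. Therefore the treewidth is 1.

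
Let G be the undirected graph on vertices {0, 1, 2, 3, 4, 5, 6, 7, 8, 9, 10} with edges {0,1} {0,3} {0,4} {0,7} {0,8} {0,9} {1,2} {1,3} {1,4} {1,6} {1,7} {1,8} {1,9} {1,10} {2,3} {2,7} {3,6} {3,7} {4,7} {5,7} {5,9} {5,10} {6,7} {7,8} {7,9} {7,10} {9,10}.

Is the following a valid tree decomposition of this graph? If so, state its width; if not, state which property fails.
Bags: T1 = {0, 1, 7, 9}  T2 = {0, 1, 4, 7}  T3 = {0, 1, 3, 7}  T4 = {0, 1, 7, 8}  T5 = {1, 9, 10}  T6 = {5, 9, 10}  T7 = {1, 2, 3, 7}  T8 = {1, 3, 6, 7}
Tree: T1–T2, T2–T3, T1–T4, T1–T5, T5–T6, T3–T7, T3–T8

A tree decomposition must satisfy three properties: every vertex lies in some bag; for every edge, both endpoints lie together in some bag; and for every vertex, the bags containing it form a connected subtree. Here edge (7,10) lies in no bag, so the decomposition is invalid.

No — edge (7,10) lies in no bag.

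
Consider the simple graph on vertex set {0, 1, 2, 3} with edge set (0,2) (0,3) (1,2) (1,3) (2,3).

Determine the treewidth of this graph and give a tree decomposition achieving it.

Every bag has size at most 3, so the width is 3 − 1 = 2 and tw(G) ≤ 2. For the lower bound, the 3 vertices {0, 2, 3} are pairwise adjacent, and any tree decomposition puts a clique entirely inside one bag — forcing width ≥ 2. Hence tw(G) = 2 exactly.

Treewidth 2.
One such decomposition:
Bags: B1 = {0, 2, 3}  B2 = {1, 2, 3}
Tree: B1–B2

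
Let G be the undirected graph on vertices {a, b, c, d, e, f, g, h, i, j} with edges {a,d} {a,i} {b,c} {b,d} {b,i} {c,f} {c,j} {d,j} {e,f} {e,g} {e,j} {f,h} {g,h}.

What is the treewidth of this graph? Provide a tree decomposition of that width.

Each bag holds 3 vertices, so the decomposition has width 2, which upper-bounds the treewidth. For the lower bound, G contains the cycle a–i–b–d–a, so G is not a forest; only forests have treewidth ≤ 1, hence tw(G) ≥ 2. Combining the bounds, tw(G) = 2.

Treewidth 2.
One such decomposition:
Bags: B1 = {a, d, i}  B2 = {b, d, i}  B3 = {b, d, j}  B4 = {b, c, j}  B5 = {c, e, j}  B6 = {c, e, f}  B7 = {e, f, g}  B8 = {f, g, h}
Tree: B1–B2, B2–B3, B3–B4, B4–B5, B5–B6, B6–B7, B7–B8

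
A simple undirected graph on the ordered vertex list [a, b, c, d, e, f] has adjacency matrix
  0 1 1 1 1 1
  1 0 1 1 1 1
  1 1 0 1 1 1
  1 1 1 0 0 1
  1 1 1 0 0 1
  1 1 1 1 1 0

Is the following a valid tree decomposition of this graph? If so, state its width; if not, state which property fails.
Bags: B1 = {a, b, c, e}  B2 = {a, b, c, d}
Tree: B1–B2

A tree decomposition must satisfy three properties: every vertex lies in some bag; for every edge, both endpoints lie together in some bag; and for every vertex, the bags containing it form a connected subtree. Here vertex f appears in no bag, so the decomposition is invalid.

No — vertex f appears in no bag.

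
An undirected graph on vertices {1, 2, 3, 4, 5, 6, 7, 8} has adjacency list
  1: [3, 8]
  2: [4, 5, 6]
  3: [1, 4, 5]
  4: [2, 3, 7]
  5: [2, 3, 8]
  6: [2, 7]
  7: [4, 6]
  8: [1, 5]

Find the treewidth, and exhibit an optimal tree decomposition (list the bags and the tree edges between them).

The largest bag has 3 vertices, giving width 2; this decomposition certifies tw(G) ≤ 2. The edges 8–1–3–5–8 form a cycle, so G is not a tree and its treewidth is at least 2. Combining the bounds, tw(G) = 2.

Treewidth 2.
One optimal decomposition is:
Bags: B1 = {1, 5, 8}  B2 = {1, 3, 5}  B3 = {2, 3, 5}  B4 = {2, 3, 4}  B5 = {2, 4, 6}  B6 = {4, 6, 7}
Tree: B1–B2, B2–B3, B3–B4, B4–B5, B5–B6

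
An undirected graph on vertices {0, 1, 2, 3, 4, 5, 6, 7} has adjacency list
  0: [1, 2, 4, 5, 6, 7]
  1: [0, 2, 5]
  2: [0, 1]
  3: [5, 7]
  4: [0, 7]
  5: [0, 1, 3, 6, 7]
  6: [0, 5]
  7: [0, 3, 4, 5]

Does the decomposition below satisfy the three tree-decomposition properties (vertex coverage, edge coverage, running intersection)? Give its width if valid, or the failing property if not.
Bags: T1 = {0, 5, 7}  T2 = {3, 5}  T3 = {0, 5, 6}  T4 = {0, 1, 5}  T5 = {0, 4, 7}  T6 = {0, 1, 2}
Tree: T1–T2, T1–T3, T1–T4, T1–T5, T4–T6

No — edge (7,3) lies in no bag.

A tree decomposition must satisfy three properties: every vertex lies in some bag; for every edge, both endpoints lie together in some bag; and for every vertex, the bags containing it form a connected subtree. Here edge (7,3) lies in no bag, so the decomposition is invalid.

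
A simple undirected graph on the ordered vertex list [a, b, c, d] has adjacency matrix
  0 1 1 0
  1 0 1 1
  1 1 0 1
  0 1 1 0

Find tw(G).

A width-2 tree decomposition is:
Bags: B1 = {a, b, c}  B2 = {b, c, d}
Tree: B1–B2
The largest bag has 3 vertices, giving width 2; this decomposition certifies tw(G) ≤ 2. On the other hand G contains the 3-clique {b, c, d}. A clique must lie in a single bag of any decomposition, so no decomposition can have width below 2. Therefore the treewidth is 2.

2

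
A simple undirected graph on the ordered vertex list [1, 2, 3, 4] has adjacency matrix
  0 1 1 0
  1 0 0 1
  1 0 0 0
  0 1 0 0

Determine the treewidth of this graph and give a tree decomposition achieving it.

The largest bag has 2 vertices, giving width 1; this decomposition certifies tw(G) ≤ 1. G has an edge, so its treewidth is at least 1. Therefore the treewidth is 1.

Treewidth 1.
One optimal decomposition is:
Bags: B1 = {1, 3}  B2 = {1, 2}  B3 = {2, 4}
Tree: B1–B2, B2–B3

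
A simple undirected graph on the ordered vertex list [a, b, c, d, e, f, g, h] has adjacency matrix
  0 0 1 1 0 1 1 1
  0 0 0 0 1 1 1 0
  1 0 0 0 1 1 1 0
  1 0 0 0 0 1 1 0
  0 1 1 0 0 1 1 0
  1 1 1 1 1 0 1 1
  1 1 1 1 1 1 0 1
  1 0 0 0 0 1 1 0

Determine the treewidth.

A width-3 tree decomposition is:
Bags: B1 = {a, c, f, g}  B2 = {c, e, f, g}  B3 = {a, d, f, g}  B4 = {b, e, f, g}  B5 = {a, f, g, h}
Tree: B1–B2, B1–B3, B2–B4, B3–B5
The largest bag has 4 vertices, giving width 3; this decomposition certifies tw(G) ≤ 3. Conversely, {c, e, f, g} is a clique of size 4, and the vertices of any clique must share a bag in every tree decomposition; so some bag has ≥ 4 vertices and tw(G) ≥ 3. Hence tw(G) = 3 exactly.

3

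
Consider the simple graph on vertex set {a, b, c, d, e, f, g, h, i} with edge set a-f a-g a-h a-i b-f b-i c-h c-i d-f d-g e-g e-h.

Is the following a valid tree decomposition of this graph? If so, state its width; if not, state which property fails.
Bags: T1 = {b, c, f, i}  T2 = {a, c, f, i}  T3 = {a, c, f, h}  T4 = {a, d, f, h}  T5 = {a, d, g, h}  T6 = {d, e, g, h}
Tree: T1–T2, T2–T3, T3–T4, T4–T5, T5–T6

Every vertex of G appears in some bag (union = {a, b, c, d, e, f, g, h, i}); every edge is covered by a bag; and for each vertex v the set of bags containing v is connected in the bag tree. The decomposition is therefore valid. The largest bag has 4 vertices, so the width is 3.

Yes; width 3.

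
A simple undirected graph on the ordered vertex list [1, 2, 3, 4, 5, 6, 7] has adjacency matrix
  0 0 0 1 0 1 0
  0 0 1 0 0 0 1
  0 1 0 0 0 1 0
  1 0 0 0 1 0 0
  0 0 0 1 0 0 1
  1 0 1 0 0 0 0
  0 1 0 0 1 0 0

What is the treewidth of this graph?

A width-2 tree decomposition is:
Bags: B1 = {1, 4, 5}  B2 = {1, 5, 7}  B3 = {1, 2, 7}  B4 = {1, 2, 3}  B5 = {1, 3, 6}
Tree: B1–B2, B2–B3, B3–B4, B4–B5
Each bag holds 3 vertices, so the decomposition has width 2, which upper-bounds the treewidth. The edges 1–4–5–7–2–3–6–1 form a cycle, so G is not a tree and its treewidth is at least 2. The upper and lower bounds meet at 2, so that is the treewidth.

2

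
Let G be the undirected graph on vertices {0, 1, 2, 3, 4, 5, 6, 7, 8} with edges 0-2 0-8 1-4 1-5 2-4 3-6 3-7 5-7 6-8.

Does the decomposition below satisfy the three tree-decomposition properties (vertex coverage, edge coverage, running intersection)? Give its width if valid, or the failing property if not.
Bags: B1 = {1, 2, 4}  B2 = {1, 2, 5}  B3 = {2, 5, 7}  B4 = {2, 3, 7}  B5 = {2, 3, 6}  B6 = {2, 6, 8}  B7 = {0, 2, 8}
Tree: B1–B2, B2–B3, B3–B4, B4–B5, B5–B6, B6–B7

Every vertex of G appears in some bag (union = {0, 1, 2, 3, 4, 5, 6, 7, 8}); every edge is covered by a bag; and for each vertex v the set of bags containing v is connected in the bag tree. The decomposition is therefore valid. The largest bag has 3 vertices, so the width is 2.

Yes; width 2.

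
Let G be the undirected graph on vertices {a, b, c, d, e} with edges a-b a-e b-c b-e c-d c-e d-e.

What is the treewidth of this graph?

A width-2 tree decomposition is:
Bags: B1 = {b, c, e}  B2 = {c, d, e}  B3 = {a, b, e}
Tree: B1–B2, B1–B3
Every bag has size at most 3, so the width is 3 − 1 = 2 and tw(G) ≤ 2. Conversely, {c, d, e} is a clique of size 3, and the vertices of any clique must share a bag in every tree decomposition; so some bag has ≥ 3 vertices and tw(G) ≥ 2. Combining the bounds, tw(G) = 2.

2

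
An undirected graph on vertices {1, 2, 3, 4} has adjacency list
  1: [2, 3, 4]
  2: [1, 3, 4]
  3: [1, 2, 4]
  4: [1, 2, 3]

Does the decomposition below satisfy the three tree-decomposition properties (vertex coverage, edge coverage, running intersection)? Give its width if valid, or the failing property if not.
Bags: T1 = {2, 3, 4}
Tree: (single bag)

No — vertex 1 appears in no bag.

A tree decomposition must satisfy three properties: every vertex lies in some bag; for every edge, both endpoints lie together in some bag; and for every vertex, the bags containing it form a connected subtree. Here vertex 1 appears in no bag, so the decomposition is invalid.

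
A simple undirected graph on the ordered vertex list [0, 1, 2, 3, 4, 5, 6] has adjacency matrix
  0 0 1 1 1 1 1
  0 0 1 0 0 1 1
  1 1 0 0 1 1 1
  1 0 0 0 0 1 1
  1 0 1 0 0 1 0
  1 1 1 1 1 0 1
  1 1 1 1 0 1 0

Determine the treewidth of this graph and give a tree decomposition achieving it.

Every bag has size at most 4, so the width is 4 − 1 = 3 and tw(G) ≤ 3. On the other hand G contains the 4-clique {0, 2, 4, 5}. A clique must lie in a single bag of any decomposition, so no decomposition can have width below 3. Therefore the treewidth is 3.

Treewidth 3.
One such decomposition:
Bags: B1 = {0, 2, 5, 6}  B2 = {0, 2, 4, 5}  B3 = {0, 3, 5, 6}  B4 = {1, 2, 5, 6}
Tree: B1–B2, B1–B3, B1–B4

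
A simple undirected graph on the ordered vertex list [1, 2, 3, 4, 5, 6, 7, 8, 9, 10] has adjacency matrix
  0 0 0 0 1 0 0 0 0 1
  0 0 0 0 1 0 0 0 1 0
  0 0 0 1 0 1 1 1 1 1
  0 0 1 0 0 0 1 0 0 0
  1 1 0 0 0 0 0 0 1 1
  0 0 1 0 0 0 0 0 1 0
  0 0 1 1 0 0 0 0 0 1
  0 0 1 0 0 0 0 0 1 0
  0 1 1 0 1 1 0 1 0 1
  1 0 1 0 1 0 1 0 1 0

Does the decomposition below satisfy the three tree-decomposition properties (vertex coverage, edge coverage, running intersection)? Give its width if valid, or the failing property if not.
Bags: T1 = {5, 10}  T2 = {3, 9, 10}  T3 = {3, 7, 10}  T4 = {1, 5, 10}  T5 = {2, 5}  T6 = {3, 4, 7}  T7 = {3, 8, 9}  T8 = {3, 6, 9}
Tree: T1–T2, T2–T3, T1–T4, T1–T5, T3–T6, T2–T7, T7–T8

A tree decomposition must satisfy three properties: every vertex lies in some bag; for every edge, both endpoints lie together in some bag; and for every vertex, the bags containing it form a connected subtree. Here edge (9,5) lies in no bag, so the decomposition is invalid.

No — edge (9,5) lies in no bag.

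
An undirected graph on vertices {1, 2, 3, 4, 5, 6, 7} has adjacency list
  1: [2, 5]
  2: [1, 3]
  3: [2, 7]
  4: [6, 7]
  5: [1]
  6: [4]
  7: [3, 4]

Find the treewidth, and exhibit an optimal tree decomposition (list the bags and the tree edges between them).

Treewidth 1.
One such decomposition:
Bags: B1 = {4, 6}  B2 = {4, 7}  B3 = {3, 7}  B4 = {2, 3}  B5 = {1, 2}  B6 = {1, 5}
Tree: B1–B2, B2–B3, B3–B4, B4–B5, B5–B6

The largest bag has 2 vertices, giving width 1; this decomposition certifies tw(G) ≤ 1. Any graph with an edge has treewidth ≥ 1, and G has the edge 6–4. Hence tw(G) = 1 exactly.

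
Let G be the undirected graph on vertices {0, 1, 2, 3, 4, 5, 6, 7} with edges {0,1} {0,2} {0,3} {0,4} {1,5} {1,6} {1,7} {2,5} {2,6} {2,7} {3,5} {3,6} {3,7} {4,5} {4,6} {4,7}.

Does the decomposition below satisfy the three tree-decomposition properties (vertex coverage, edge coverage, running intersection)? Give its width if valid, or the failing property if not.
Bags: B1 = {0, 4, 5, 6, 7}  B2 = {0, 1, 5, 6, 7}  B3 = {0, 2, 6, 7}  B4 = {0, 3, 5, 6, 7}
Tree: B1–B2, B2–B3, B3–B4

No — edge (5,2) lies in no bag.

A tree decomposition must satisfy three properties: every vertex lies in some bag; for every edge, both endpoints lie together in some bag; and for every vertex, the bags containing it form a connected subtree. Here edge (5,2) lies in no bag, so the decomposition is invalid.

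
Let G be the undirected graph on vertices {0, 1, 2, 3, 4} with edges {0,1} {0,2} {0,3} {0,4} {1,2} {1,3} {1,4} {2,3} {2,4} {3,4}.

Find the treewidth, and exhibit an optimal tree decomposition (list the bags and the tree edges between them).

A single bag containing all 5 vertices is trivially a valid decomposition of width 4. On the other hand G contains the 5-clique {0, 1, 2, 3, 4}. A clique must lie in a single bag of any decomposition, so no decomposition can have width below 4. Therefore the treewidth is 4.

Treewidth 4.
One optimal decomposition is:
Bags: B1 = {0, 1, 2, 3, 4}
Tree: (single bag)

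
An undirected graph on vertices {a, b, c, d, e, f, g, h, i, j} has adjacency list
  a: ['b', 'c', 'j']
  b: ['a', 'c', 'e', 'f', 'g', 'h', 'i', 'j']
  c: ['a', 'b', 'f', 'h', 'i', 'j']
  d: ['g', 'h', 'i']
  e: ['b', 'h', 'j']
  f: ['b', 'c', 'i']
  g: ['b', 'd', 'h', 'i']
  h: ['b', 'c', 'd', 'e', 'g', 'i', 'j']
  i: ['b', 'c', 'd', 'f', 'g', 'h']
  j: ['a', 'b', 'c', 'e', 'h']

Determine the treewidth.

3

A width-3 tree decomposition is:
Bags: B1 = {b, c, f, i}  B2 = {b, c, h, i}  B3 = {b, c, h, j}  B4 = {b, e, h, j}  B5 = {a, b, c, j}  B6 = {b, g, h, i}  B7 = {d, g, h, i}
Tree: B1–B2, B2–B3, B3–B4, B3–B5, B2–B6, B6–B7
The largest bag has 4 vertices, giving width 3; this decomposition certifies tw(G) ≤ 3. For the lower bound, the 4 vertices {d, g, h, i} are pairwise adjacent, and any tree decomposition puts a clique entirely inside one bag — forcing width ≥ 3. Therefore the treewidth is 3.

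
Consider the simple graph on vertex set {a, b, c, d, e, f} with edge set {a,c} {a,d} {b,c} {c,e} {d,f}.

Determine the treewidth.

1

A width-1 tree decomposition is:
Bags: B1 = {a, d}  B2 = {d, f}  B3 = {a, c}  B4 = {b, c}  B5 = {c, e}
Tree: B1–B2, B1–B3, B3–B4, B3–B5
Each bag holds 2 vertices, so the decomposition has width 1, which upper-bounds the treewidth. Since G has at least one edge (e.g. d–a), it is not an edgeless graph, so tw(G) ≥ 1. Hence tw(G) = 1 exactly.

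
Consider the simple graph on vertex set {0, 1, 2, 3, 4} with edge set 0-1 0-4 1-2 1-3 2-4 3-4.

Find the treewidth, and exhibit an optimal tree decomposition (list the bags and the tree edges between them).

Treewidth 2.
One optimal decomposition is:
Bags: B1 = {0, 1, 4}  B2 = {1, 3, 4}  B3 = {1, 2, 4}
Tree: B1–B2, B2–B3

The largest bag has 3 vertices, giving width 2; this decomposition certifies tw(G) ≤ 2. For the lower bound, G contains the cycle 1–0–4–3–1, so G is not a forest; only forests have treewidth ≤ 1, hence tw(G) ≥ 2. Therefore the treewidth is 2.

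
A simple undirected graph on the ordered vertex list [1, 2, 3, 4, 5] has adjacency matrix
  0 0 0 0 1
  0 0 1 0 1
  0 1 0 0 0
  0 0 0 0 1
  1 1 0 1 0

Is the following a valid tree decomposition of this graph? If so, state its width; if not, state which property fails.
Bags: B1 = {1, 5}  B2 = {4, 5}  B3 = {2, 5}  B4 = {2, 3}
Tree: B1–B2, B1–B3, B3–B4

Yes; width 1.

Checking the three conditions: (i) the bags cover all of {1, 2, 3, 4, 5}; (ii) for each edge, some bag contains both endpoints; (iii) the bags containing any fixed vertex form a subtree. All hold, so the decomposition is valid with width 2 − 1 = 1.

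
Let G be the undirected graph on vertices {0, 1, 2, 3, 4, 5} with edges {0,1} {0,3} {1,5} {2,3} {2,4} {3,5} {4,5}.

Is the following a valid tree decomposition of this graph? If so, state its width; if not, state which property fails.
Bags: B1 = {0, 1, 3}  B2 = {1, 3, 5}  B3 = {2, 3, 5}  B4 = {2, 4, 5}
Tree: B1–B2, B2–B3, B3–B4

Vertex coverage: the bags together contain {0, 1, 2, 3, 4, 5}, the full vertex set. Edge coverage: each edge of G has both endpoints in at least one bag. Running intersection: for every vertex, the bags containing it form a connected subtree. All three properties hold, so this is a valid tree decomposition of width max|bag| − 1 = 2, and hence tw(G) ≤ 2.

Yes; width 2.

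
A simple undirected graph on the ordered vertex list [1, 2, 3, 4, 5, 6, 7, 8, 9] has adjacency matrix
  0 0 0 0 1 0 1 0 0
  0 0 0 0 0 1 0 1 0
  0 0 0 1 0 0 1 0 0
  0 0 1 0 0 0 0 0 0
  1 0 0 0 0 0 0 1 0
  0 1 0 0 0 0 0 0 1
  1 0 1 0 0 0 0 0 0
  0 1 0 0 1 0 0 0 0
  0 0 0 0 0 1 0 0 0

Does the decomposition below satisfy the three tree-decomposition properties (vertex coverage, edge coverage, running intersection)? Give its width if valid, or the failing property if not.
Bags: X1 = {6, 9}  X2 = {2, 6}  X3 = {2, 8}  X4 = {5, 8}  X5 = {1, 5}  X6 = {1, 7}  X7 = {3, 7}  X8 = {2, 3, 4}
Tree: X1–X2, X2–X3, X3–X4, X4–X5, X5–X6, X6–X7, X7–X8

No — bags containing vertex 2 are not connected in the tree.

A tree decomposition must satisfy three properties: every vertex lies in some bag; for every edge, both endpoints lie together in some bag; and for every vertex, the bags containing it form a connected subtree. Here bags containing vertex 2 are not connected in the tree, so the decomposition is invalid.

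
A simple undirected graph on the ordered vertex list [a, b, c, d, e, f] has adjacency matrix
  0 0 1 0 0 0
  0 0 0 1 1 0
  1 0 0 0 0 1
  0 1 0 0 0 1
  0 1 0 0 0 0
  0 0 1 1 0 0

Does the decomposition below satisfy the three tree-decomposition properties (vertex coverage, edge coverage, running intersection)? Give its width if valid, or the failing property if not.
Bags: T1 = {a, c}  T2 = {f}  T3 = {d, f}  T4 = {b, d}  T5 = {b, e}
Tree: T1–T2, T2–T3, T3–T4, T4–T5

A tree decomposition must satisfy three properties: every vertex lies in some bag; for every edge, both endpoints lie together in some bag; and for every vertex, the bags containing it form a connected subtree. Here edge (c,f) lies in no bag, so the decomposition is invalid.

No — edge (c,f) lies in no bag.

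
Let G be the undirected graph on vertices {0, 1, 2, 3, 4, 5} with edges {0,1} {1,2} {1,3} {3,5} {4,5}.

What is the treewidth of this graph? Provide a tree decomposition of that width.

Each bag holds 2 vertices, so the decomposition has width 1, which upper-bounds the treewidth. Since G has at least one edge (e.g. 2–1), it is not an edgeless graph, so tw(G) ≥ 1. The upper and lower bounds meet at 1, so that is the treewidth.

Treewidth 1.
Bags: B1 = {1, 2}  B2 = {1, 3}  B3 = {3, 5}  B4 = {4, 5}  B5 = {0, 1}
Tree: B1–B2, B2–B3, B3–B4, B2–B5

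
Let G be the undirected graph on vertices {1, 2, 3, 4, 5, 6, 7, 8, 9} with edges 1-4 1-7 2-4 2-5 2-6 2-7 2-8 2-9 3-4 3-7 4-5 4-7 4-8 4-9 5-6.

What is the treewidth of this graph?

2

A width-2 tree decomposition is:
Bags: B1 = {2, 4, 5}  B2 = {2, 4, 9}  B3 = {2, 4, 8}  B4 = {2, 4, 7}  B5 = {3, 4, 7}  B6 = {2, 5, 6}  B7 = {1, 4, 7}
Tree: B1–B2, B2–B3, B1–B4, B4–B5, B1–B6, B4–B7
The largest bag has 3 vertices, giving width 2; this decomposition certifies tw(G) ≤ 2. On the other hand G contains the 3-clique {1, 4, 7}. A clique must lie in a single bag of any decomposition, so no decomposition can have width below 2. Therefore the treewidth is 2.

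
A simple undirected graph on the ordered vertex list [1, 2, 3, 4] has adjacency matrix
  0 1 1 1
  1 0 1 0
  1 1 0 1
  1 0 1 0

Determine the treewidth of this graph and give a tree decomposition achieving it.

Treewidth 2.
One optimal decomposition is:
Bags: B1 = {1, 2, 3}  B2 = {1, 3, 4}
Tree: B1–B2

The largest bag has 3 vertices, giving width 2; this decomposition certifies tw(G) ≤ 2. Conversely, {1, 2, 3} is a clique of size 3, and the vertices of any clique must share a bag in every tree decomposition; so some bag has ≥ 3 vertices and tw(G) ≥ 2. Combining the bounds, tw(G) = 2.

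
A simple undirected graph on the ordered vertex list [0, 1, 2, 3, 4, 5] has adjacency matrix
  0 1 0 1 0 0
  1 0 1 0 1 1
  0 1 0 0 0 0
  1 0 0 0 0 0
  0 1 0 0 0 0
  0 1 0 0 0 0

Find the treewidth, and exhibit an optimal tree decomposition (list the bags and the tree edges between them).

Treewidth 1.
One optimal decomposition is:
Bags: B1 = {1, 4}  B2 = {1, 2}  B3 = {0, 1}  B4 = {0, 3}  B5 = {1, 5}
Tree: B1–B2, B1–B3, B3–B4, B2–B5

Every bag has size at most 2, so the width is 2 − 1 = 1 and tw(G) ≤ 1. Any graph with an edge has treewidth ≥ 1, and G has the edge 1–4. Hence tw(G) = 1 exactly.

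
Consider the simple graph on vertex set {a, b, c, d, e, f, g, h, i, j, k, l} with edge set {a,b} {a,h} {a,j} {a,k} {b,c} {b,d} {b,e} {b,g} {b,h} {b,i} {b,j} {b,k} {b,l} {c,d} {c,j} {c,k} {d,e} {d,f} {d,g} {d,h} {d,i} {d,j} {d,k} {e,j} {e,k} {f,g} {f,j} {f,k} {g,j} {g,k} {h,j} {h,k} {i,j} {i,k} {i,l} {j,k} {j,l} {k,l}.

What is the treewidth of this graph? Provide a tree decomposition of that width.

Treewidth 4.
One optimal decomposition is:
Bags: B1 = {b, d, h, j, k}  B2 = {a, b, h, j, k}  B3 = {b, d, g, j, k}  B4 = {b, d, e, j, k}  B5 = {b, d, i, j, k}  B6 = {b, i, j, k, l}  B7 = {b, c, d, j, k}  B8 = {d, f, g, j, k}
Tree: B1–B2, B1–B3, B3–B4, B1–B5, B5–B6, B5–B7, B3–B8

Each bag holds 5 vertices, so the decomposition has width 4, which upper-bounds the treewidth. On the other hand G contains the 5-clique {d, f, g, j, k}. A clique must lie in a single bag of any decomposition, so no decomposition can have width below 4. The upper and lower bounds meet at 4, so that is the treewidth.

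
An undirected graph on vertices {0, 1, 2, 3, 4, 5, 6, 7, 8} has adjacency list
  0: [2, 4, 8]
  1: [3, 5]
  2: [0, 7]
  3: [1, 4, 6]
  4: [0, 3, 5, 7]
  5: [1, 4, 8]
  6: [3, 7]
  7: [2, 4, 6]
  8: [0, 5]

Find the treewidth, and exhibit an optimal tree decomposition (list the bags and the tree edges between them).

Every bag has size at most 4, so the width is 4 − 1 = 3 and tw(G) ≤ 3. For the lower bound: the 4 vertex sets {0,2,8}, {7}, {4}, {1,3,5,6} are disjoint, each induces a connected subgraph, and every pair is joined by at least one edge of G. Contracting each set to a single vertex therefore yields K_{4} as a minor, and since treewidth is minor-monotone, tw(G) ≥ tw(K_{4}) = 3. The upper and lower bounds meet at 3, so that is the treewidth.

Treewidth 3.
Bags: B1 = {0, 2, 7, 8}  B2 = {0, 4, 7, 8}  B3 = {4, 5, 7, 8}  B4 = {4, 5, 6, 7}  B5 = {3, 4, 5, 6}  B6 = {1, 3, 5, 6}
Tree: B1–B2, B2–B3, B3–B4, B4–B5, B5–B6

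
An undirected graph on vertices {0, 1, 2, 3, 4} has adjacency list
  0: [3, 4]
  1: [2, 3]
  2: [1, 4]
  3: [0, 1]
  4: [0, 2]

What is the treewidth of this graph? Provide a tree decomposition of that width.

Every bag has size at most 3, so the width is 3 − 1 = 2 and tw(G) ≤ 2. The edges 1–2–4–0–3–1 form a cycle, so G is not a tree and its treewidth is at least 2. Therefore the treewidth is 2.

Treewidth 2.
One such decomposition:
Bags: B1 = {1, 2, 4}  B2 = {0, 1, 4}  B3 = {0, 1, 3}
Tree: B1–B2, B2–B3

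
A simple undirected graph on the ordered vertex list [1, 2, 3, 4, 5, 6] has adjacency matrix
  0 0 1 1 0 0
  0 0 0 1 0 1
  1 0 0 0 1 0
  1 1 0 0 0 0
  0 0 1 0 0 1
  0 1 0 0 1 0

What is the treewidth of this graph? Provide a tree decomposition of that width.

Each bag holds 3 vertices, so the decomposition has width 2, which upper-bounds the treewidth. Since 5–6–2–4–1–3–5 is a cycle in G, G is not acyclic. Forests are exactly the graphs of treewidth ≤ 1, so tw(G) ≥ 2. The upper and lower bounds meet at 2, so that is the treewidth.

Treewidth 2.
Bags: B1 = {2, 5, 6}  B2 = {2, 4, 5}  B3 = {1, 4, 5}  B4 = {1, 3, 5}
Tree: B1–B2, B2–B3, B3–B4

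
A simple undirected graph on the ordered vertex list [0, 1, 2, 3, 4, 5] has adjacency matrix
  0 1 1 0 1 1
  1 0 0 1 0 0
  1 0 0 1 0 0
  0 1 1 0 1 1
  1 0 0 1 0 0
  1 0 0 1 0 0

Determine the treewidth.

2

A width-2 tree decomposition is:
Bags: B1 = {0, 1, 3}  B2 = {0, 2, 3}  B3 = {0, 3, 5}  B4 = {0, 3, 4}
Tree: B1–B2, B2–B3, B3–B4
Each bag holds 3 vertices, so the decomposition has width 2, which upper-bounds the treewidth. For the lower bound, G contains the cycle 0–1–3–2–0, so G is not a forest; only forests have treewidth ≤ 1, hence tw(G) ≥ 2. Therefore the treewidth is 2.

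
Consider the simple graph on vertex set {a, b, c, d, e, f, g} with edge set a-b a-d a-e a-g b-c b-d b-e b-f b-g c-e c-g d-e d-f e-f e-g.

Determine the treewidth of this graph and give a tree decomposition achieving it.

Treewidth 3.
Bags: B1 = {a, b, d, e}  B2 = {b, d, e, f}  B3 = {a, b, e, g}  B4 = {b, c, e, g}
Tree: B1–B2, B1–B3, B3–B4

Each bag holds 4 vertices, so the decomposition has width 3, which upper-bounds the treewidth. Conversely, {a, b, d, e} is a clique of size 4, and the vertices of any clique must share a bag in every tree decomposition; so some bag has ≥ 4 vertices and tw(G) ≥ 3. Hence tw(G) = 3 exactly.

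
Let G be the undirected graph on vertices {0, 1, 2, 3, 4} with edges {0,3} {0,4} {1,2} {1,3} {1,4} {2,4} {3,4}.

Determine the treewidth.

A width-2 tree decomposition is:
Bags: B1 = {1, 2, 4}  B2 = {1, 3, 4}  B3 = {0, 3, 4}
Tree: B1–B2, B2–B3
Every bag has size at most 3, so the width is 3 − 1 = 2 and tw(G) ≤ 2. On the other hand G contains the 3-clique {0, 3, 4}. A clique must lie in a single bag of any decomposition, so no decomposition can have width below 2. Combining the bounds, tw(G) = 2.

2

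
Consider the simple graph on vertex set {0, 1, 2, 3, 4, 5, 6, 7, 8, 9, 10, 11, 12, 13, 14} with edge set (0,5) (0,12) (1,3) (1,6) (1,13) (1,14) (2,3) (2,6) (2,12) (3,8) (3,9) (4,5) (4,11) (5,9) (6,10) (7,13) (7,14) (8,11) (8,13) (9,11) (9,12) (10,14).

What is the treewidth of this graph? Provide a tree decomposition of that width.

Treewidth 3.
One such decomposition:
Bags: B1 = {7, 10, 13, 14}  B2 = {1, 10, 13, 14}  B3 = {1, 6, 10, 13}  B4 = {1, 6, 8, 13}  B5 = {1, 3, 6, 8}  B6 = {2, 3, 6, 8}  B7 = {2, 3, 8, 11}  B8 = {2, 3, 9, 11}  B9 = {2, 9, 11, 12}  B10 = {4, 9, 11, 12}  B11 = {4, 5, 9, 12}  B12 = {0, 4, 5, 12}
Tree: B1–B2, B2–B3, B3–B4, B4–B5, B5–B6, B6–B7, B7–B8, B8–B9, B9–B10, B10–B11, B11–B12

Every bag has size at most 4, so the width is 4 − 1 = 3 and tw(G) ≤ 3. For the lower bound: the 4 vertex sets {7,10,14}, {13}, {1}, {2,3,6,8} are disjoint, each induces a connected subgraph, and every pair is joined by at least one edge of G. Contracting each set to a single vertex therefore yields K_{4} as a minor, and since treewidth is minor-monotone, tw(G) ≥ tw(K_{4}) = 3. Combining the bounds, tw(G) = 3.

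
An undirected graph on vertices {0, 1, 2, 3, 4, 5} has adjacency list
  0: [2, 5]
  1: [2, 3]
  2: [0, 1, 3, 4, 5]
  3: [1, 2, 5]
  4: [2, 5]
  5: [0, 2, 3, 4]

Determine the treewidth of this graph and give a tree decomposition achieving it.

Each bag holds 3 vertices, so the decomposition has width 2, which upper-bounds the treewidth. For the lower bound, the 3 vertices {1, 2, 3} are pairwise adjacent, and any tree decomposition puts a clique entirely inside one bag — forcing width ≥ 2. Combining the bounds, tw(G) = 2.

Treewidth 2.
One such decomposition:
Bags: B1 = {2, 3, 5}  B2 = {0, 2, 5}  B3 = {1, 2, 3}  B4 = {2, 4, 5}
Tree: B1–B2, B1–B3, B1–B4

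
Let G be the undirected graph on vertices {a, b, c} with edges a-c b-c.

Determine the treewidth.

1

A width-1 tree decomposition is:
Bags: B1 = {a, c}  B2 = {b, c}
Tree: B1–B2
Each bag holds 2 vertices, so the decomposition has width 1, which upper-bounds the treewidth. Since G has at least one edge (e.g. a–c), it is not an edgeless graph, so tw(G) ≥ 1. Hence tw(G) = 1 exactly.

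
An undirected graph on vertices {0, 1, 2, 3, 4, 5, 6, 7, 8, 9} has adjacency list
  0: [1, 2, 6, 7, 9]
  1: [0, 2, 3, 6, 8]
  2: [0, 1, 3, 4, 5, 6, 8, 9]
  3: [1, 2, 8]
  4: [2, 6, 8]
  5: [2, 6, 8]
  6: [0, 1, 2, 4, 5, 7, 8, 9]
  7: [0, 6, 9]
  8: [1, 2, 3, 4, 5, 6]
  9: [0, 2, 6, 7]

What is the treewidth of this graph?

A width-3 tree decomposition is:
Bags: B1 = {1, 2, 6, 8}  B2 = {2, 4, 6, 8}  B3 = {0, 1, 2, 6}  B4 = {0, 2, 6, 9}  B5 = {0, 6, 7, 9}  B6 = {1, 2, 3, 8}  B7 = {2, 5, 6, 8}
Tree: B1–B2, B1–B3, B3–B4, B4–B5, B1–B6, B2–B7
Each bag holds 4 vertices, so the decomposition has width 3, which upper-bounds the treewidth. Conversely, {1, 2, 3, 8} is a clique of size 4, and the vertices of any clique must share a bag in every tree decomposition; so some bag has ≥ 4 vertices and tw(G) ≥ 3. Therefore the treewidth is 3.

3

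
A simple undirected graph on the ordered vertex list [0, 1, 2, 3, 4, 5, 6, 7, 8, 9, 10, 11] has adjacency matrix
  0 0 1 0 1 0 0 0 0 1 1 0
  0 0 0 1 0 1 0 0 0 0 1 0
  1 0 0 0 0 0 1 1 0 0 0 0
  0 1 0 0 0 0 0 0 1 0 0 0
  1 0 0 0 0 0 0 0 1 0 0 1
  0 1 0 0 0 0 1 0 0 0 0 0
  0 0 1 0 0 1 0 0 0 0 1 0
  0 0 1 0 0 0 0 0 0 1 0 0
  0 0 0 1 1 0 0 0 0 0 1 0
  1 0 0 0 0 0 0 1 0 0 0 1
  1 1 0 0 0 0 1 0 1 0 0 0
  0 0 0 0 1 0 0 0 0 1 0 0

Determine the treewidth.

A width-3 tree decomposition is:
Bags: B1 = {2, 7, 9, 11}  B2 = {0, 2, 9, 11}  B3 = {0, 2, 4, 11}  B4 = {0, 2, 4, 6}  B5 = {0, 4, 6, 10}  B6 = {4, 6, 8, 10}  B7 = {5, 6, 8, 10}  B8 = {1, 5, 8, 10}  B9 = {1, 3, 5, 8}
Tree: B1–B2, B2–B3, B3–B4, B4–B5, B5–B6, B6–B7, B7–B8, B8–B9
Each bag holds 4 vertices, so the decomposition has width 3, which upper-bounds the treewidth. For the lower bound: the 4 vertex sets {7,9,11}, {2}, {0}, {4,6,8,10} are disjoint, each induces a connected subgraph, and every pair is joined by at least one edge of G. Contracting each set to a single vertex therefore yields K_{4} as a minor, and since treewidth is minor-monotone, tw(G) ≥ tw(K_{4}) = 3. The upper and lower bounds meet at 3, so that is the treewidth.

3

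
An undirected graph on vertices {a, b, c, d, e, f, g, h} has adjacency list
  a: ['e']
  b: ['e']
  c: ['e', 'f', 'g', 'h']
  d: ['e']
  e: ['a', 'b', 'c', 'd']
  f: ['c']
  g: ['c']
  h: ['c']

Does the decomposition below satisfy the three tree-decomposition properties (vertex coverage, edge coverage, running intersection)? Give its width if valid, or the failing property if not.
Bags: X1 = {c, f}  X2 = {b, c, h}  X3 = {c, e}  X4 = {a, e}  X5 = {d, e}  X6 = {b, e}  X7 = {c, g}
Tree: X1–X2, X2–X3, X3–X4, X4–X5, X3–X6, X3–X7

No — bags containing vertex b are not connected in the tree.

A tree decomposition must satisfy three properties: every vertex lies in some bag; for every edge, both endpoints lie together in some bag; and for every vertex, the bags containing it form a connected subtree. Here bags containing vertex b are not connected in the tree, so the decomposition is invalid.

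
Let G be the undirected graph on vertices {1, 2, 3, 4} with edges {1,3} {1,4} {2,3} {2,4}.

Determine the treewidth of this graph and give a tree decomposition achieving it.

Treewidth 2.
One such decomposition:
Bags: B1 = {2, 3, 4}  B2 = {1, 3, 4}
Tree: B1–B2

Every bag has size at most 3, so the width is 3 − 1 = 2 and tw(G) ≤ 2. For the lower bound, G contains the cycle 3–2–4–1–3, so G is not a forest; only forests have treewidth ≤ 1, hence tw(G) ≥ 2. Hence tw(G) = 2 exactly.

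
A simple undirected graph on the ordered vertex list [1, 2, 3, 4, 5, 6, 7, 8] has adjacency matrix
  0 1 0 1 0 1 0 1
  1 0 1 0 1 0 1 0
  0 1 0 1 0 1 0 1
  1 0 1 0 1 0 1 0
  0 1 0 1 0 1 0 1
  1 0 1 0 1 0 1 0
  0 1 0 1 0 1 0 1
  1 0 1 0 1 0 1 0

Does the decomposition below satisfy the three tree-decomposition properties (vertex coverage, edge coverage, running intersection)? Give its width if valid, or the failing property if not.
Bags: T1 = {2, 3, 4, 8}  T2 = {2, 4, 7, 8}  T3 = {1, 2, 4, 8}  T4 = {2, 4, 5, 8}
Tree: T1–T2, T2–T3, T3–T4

A tree decomposition must satisfy three properties: every vertex lies in some bag; for every edge, both endpoints lie together in some bag; and for every vertex, the bags containing it form a connected subtree. Here vertex 6 appears in no bag, so the decomposition is invalid.

No — vertex 6 appears in no bag.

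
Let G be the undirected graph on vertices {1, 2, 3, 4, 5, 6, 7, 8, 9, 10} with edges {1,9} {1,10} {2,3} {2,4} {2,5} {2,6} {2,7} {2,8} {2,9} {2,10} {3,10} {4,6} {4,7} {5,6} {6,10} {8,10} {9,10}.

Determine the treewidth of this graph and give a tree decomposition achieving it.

Treewidth 2.
One such decomposition:
Bags: B1 = {2, 6, 10}  B2 = {2, 9, 10}  B3 = {2, 3, 10}  B4 = {2, 5, 6}  B5 = {1, 9, 10}  B6 = {2, 8, 10}  B7 = {2, 4, 6}  B8 = {2, 4, 7}
Tree: B1–B2, B1–B3, B1–B4, B2–B5, B1–B6, B1–B7, B7–B8

Each bag holds 3 vertices, so the decomposition has width 2, which upper-bounds the treewidth. Conversely, {1, 9, 10} is a clique of size 3, and the vertices of any clique must share a bag in every tree decomposition; so some bag has ≥ 3 vertices and tw(G) ≥ 2. The upper and lower bounds meet at 2, so that is the treewidth.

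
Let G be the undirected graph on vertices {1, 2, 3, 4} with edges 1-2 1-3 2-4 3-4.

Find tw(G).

A width-2 tree decomposition is:
Bags: B1 = {1, 2, 4}  B2 = {1, 3, 4}
Tree: B1–B2
Each bag holds 3 vertices, so the decomposition has width 2, which upper-bounds the treewidth. For the lower bound, G contains the cycle 4–2–1–3–4, so G is not a forest; only forests have treewidth ≤ 1, hence tw(G) ≥ 2. Hence tw(G) = 2 exactly.

2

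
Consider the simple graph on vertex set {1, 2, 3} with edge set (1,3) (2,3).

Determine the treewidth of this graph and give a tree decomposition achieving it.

Treewidth 1.
One such decomposition:
Bags: B1 = {2, 3}  B2 = {1, 3}
Tree: B1–B2

Each bag holds 2 vertices, so the decomposition has width 1, which upper-bounds the treewidth. G has an edge, so its treewidth is at least 1. Hence tw(G) = 1 exactly.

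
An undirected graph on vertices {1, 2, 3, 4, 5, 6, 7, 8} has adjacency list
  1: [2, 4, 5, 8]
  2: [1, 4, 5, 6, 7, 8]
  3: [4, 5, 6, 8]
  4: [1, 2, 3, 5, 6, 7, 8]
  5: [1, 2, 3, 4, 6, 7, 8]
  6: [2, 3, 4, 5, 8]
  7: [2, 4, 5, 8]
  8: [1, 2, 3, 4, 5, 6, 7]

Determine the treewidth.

4

A width-4 tree decomposition is:
Bags: B1 = {2, 4, 5, 6, 8}  B2 = {1, 2, 4, 5, 8}  B3 = {2, 4, 5, 7, 8}  B4 = {3, 4, 5, 6, 8}
Tree: B1–B2, B2–B3, B1–B4
Each bag holds 5 vertices, so the decomposition has width 4, which upper-bounds the treewidth. For the lower bound, the 5 vertices {1, 2, 4, 5, 8} are pairwise adjacent, and any tree decomposition puts a clique entirely inside one bag — forcing width ≥ 4. Therefore the treewidth is 4.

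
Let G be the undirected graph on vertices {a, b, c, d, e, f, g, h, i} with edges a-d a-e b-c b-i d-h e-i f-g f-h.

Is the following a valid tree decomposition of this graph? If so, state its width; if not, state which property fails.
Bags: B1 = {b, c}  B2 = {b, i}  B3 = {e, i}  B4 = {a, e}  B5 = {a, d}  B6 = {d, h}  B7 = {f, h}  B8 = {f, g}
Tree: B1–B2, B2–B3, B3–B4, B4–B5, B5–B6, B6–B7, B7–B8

Yes; width 1.

Vertex coverage: the bags together contain {a, b, c, d, e, f, g, h, i}, the full vertex set. Edge coverage: each edge of G has both endpoints in at least one bag. Running intersection: for every vertex, the bags containing it form a connected subtree. All three properties hold, so this is a valid tree decomposition of width max|bag| − 1 = 1, and hence tw(G) ≤ 1.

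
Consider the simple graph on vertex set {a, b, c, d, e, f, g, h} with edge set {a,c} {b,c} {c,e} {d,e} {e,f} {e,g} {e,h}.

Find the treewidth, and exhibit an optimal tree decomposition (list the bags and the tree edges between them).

Treewidth 1.
One optimal decomposition is:
Bags: B1 = {e, g}  B2 = {c, e}  B3 = {d, e}  B4 = {e, h}  B5 = {a, c}  B6 = {b, c}  B7 = {e, f}
Tree: B1–B2, B2–B3, B3–B4, B2–B5, B2–B6, B1–B7

Every bag has size at most 2, so the width is 2 − 1 = 1 and tw(G) ≤ 1. Since G has at least one edge (e.g. g–e), it is not an edgeless graph, so tw(G) ≥ 1. Combining the bounds, tw(G) = 1.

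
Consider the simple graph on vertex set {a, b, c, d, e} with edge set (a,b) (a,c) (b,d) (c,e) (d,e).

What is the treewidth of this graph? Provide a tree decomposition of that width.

Treewidth 2.
Bags: B1 = {a, b, c}  B2 = {b, c, e}  B3 = {b, d, e}
Tree: B1–B2, B2–B3

Every bag has size at most 3, so the width is 3 − 1 = 2 and tw(G) ≤ 2. For the lower bound, G contains the cycle b–a–c–e–d–b, so G is not a forest; only forests have treewidth ≤ 1, hence tw(G) ≥ 2. Therefore the treewidth is 2.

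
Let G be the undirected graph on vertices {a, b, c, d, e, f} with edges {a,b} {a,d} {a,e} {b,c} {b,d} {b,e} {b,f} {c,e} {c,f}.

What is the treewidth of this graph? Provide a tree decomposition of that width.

Every bag has size at most 3, so the width is 3 − 1 = 2 and tw(G) ≤ 2. For the lower bound, the 3 vertices {a, b, d} are pairwise adjacent, and any tree decomposition puts a clique entirely inside one bag — forcing width ≥ 2. The upper and lower bounds meet at 2, so that is the treewidth.

Treewidth 2.
Bags: B1 = {a, b, d}  B2 = {a, b, e}  B3 = {b, c, e}  B4 = {b, c, f}
Tree: B1–B2, B2–B3, B3–B4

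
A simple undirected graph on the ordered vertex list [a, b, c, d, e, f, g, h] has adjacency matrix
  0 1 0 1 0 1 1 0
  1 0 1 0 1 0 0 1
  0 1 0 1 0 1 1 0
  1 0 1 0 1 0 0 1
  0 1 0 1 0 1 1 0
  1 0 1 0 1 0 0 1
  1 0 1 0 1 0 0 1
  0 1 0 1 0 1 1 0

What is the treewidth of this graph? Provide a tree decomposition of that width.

The largest bag has 5 vertices, giving width 4; this decomposition certifies tw(G) ≤ 4. For the lower bound: the 5 vertex sets {b,e}, {g,h}, {a,d}, {f}, {c} are disjoint, each induces a connected subgraph, and every pair is joined by at least one edge of G. Contracting each set to a single vertex therefore yields K_{5} as a minor, and since treewidth is minor-monotone, tw(G) ≥ tw(K_{5}) = 4. Therefore the treewidth is 4.

Treewidth 4.
One optimal decomposition is:
Bags: B1 = {b, d, e, f, g}  B2 = {b, d, f, g, h}  B3 = {a, b, d, f, g}  B4 = {b, c, d, f, g}
Tree: B1–B2, B2–B3, B3–B4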